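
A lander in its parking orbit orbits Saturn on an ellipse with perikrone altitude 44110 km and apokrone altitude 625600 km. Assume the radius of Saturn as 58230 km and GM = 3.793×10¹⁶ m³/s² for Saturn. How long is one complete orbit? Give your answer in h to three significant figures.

T ≈ 69.8 h

r_p = 58230 + 44110 = 102340 km = 1.0234×10⁸ m.
r_a = 58230 + 625600 = 683830 km = 6.8383×10⁸ m.
Semi-major axis a = (r_p + r_a)/2 = (1.0234×10⁵ + 6.8383×10⁵)/2 = 3.9308×10⁵ km = 3.931×10⁸ m.
By Kepler's third law T = 2π√(a³/μ) = 2π × 4.002×10⁴ = 2.514×10⁵ s.
= 69.84 h.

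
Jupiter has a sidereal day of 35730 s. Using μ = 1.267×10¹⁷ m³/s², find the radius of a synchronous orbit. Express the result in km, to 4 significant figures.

A synchronous orbit has period T, so by Kepler's third law a = (μT²/4π²)^(1/3).
μT²/4π² = 1.267×10¹⁷ × (3.573×10⁴)² / 39.48 = 4.097×10²⁴ m³.
a = 1.600×10⁸ m = 1.6002×10⁵ km.

r_sync ≈ 1.600×10⁵ km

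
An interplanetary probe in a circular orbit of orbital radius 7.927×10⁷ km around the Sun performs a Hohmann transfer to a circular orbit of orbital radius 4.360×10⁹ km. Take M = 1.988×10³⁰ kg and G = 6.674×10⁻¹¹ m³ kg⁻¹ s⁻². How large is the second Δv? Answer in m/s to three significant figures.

Δv ≈ 4470 m/s

μ = GM = 6.674×10⁻¹¹ × 1.988×10³⁰ = 1.327×10²⁰ m³/s².
r₁ = 7.927×10⁷ km = 7.927×10¹⁰ m.
r₂ = 4.360×10⁹ km = 4.360×10¹² m.
Transfer ellipse a_t = (r₁ + r₂)/2 = 2.220×10¹² m.
At r₁: circular v_c1 = √(μ/r₁) = 40910 m/s; transfer-perihelion v_p = √[μ(2/r₁ − 1/a_t)] = 57340 m/s.
At r₂: circular v_c2 = √(μ/r₂) = 5516 m/s; transfer-aphelion v_a = √[μ(2/r₂ − 1/a_t)] = 1042 m/s.
Δv₂ = v_c2 − v_a = 4474 m/s.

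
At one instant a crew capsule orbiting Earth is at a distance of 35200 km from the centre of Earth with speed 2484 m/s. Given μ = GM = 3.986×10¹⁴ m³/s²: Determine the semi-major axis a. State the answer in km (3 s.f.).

a ≈ 24200 km

r = 3.520×10⁷ m.
Vis-viva rearranged: 1/a = 2/r − v²/μ = 5.682×10⁻⁸ − 1.548×10⁻⁸ = 4.134×10⁻⁸ m⁻¹.
a = 2.419×10⁷ m = 24191 km.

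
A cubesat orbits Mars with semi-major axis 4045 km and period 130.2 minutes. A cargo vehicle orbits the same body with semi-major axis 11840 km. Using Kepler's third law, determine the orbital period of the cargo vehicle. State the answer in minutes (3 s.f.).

T₂ ≈ 652 minutes

Kepler's third law: T² ∝ a³, so T₂ = T₁ (a₂/a₁)^(3/2).
a₂/a₁ = 2.927, (a₂/a₁)^(3/2) = 5.008.
T₂ = 130.2 × 5.008 = 652.0 minutes.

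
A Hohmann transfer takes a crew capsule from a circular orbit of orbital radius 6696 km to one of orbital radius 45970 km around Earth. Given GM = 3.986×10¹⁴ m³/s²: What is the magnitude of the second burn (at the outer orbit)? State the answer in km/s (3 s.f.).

r₁ = 6696 km = 6.696×10⁶ m.
r₂ = 45970 km = 4.597×10⁷ m.
Transfer ellipse a_t = (r₁ + r₂)/2 = 2.633×10⁷ m.
At r₁: circular v_c1 = √(μ/r₁) = 7715 m/s; transfer-perigee v_p = √[μ(2/r₁ − 1/a_t)] = 10190 m/s.
At r₂: circular v_c2 = √(μ/r₂) = 2945 m/s; transfer-apogee v_a = √[μ(2/r₂ − 1/a_t)] = 1485 m/s.
Δv₂ = v_c2 − v_a = 1460 m/s.
= 1.460 km/s.

Δv ≈ 1.46 km/s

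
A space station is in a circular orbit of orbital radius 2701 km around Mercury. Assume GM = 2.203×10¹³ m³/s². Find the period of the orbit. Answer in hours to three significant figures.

r = 2701 km = 2.701×10⁶ m.
Kepler's third law: T = 2π√(r³/μ) = 2π√((2.701×10⁶)³ / 2.203×10¹³).
r³/μ = 8.945×10⁵ s², so T = 2π × 9.458×10² = 5.942×10³ s.
Converting: 5.942×10³ s ÷ 3600 = 1.651 hours.

T ≈ 1.65 hours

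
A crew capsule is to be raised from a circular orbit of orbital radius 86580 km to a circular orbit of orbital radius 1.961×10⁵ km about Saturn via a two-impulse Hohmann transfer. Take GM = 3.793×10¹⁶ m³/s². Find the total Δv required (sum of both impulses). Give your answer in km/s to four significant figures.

Δv_total ≈ 6.746 km/s

r₁ = 86580 km = 8.658×10⁷ m.
r₂ = 1.961×10⁵ km = 1.961×10⁸ m.
Transfer ellipse a_t = (r₁ + r₂)/2 = 1.413×10⁸ m.
At r₁: circular v_c1 = √(μ/r₁) = 20930 m/s; transfer-perikrone v_p = √[μ(2/r₁ − 1/a_t)] = 24650 m/s.
Δv₁ = v_p − v_c1 = 3723 m/s.
At r₂: circular v_c2 = √(μ/r₂) = 13910 m/s; transfer-apokrone v_a = √[μ(2/r₂ − 1/a_t)] = 10890 m/s.
Δv₂ = v_c2 − v_a = 3023 m/s.
Total Δv = Δv₁ + Δv₂ = 6746 m/s = 6.746 km/s.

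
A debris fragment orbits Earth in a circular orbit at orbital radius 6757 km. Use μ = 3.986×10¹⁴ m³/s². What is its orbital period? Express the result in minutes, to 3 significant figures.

r = 6757 km = 6.757×10⁶ m.
Kepler's third law: T = 2π√(r³/μ) = 2π√((6.757×10⁶)³ / 3.986×10¹⁴).
r³/μ = 7.740×10⁵ s², so T = 2π × 8.798×10² = 5.528×10³ s.
Converting: 5.528×10³ s ÷ 60.00 = 92.13 minutes.

T ≈ 92.1 minutes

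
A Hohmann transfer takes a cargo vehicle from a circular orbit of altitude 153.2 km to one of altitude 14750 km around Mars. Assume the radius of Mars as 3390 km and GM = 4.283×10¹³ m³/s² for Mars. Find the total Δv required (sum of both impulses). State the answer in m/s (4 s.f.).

Δv_total ≈ 1679 m/s

r₁ = 3390 + 153.2 = 3543.2 km = 3.5432×10⁶ m.
r₂ = 3390 + 14750 = 18140 km = 1.8140×10⁷ m.
Transfer ellipse a_t = (r₁ + r₂)/2 = 1.084×10⁷ m.
At r₁: circular v_c1 = √(μ/r₁) = 3477 m/s; transfer-periapsis v_p = √[μ(2/r₁ − 1/a_t)] = 4497 m/s.
Δv₁ = v_p − v_c1 = 1020 m/s.
At r₂: circular v_c2 = √(μ/r₂) = 1537 m/s; transfer-apoapsis v_a = √[μ(2/r₂ − 1/a_t)] = 878.4 m/s.
Δv₂ = v_c2 − v_a = 658.2 m/s.
Total Δv = Δv₁ + Δv₂ = 1679 m/s.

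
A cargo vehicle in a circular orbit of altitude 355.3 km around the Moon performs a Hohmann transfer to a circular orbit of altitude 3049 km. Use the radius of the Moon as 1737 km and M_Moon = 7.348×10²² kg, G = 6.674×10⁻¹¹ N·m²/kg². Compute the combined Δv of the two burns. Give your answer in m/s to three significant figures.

Δv_total ≈ 498 m/s

μ = GM = 6.674×10⁻¹¹ × 7.348×10²² = 4.904×10¹² m³/s².
r₁ = 1737 + 355.3 = 2092.3 km = 2.0923×10⁶ m.
r₂ = 1737 + 3049 = 4786.0 km = 4.7860×10⁶ m.
Transfer ellipse a_t = (r₁ + r₂)/2 = 3.439×10⁶ m.
At r₁: circular v_c1 = √(μ/r₁) = 1531 m/s; transfer-perilune v_p = √[μ(2/r₁ − 1/a_t)] = 1806 m/s.
Δv₁ = v_p − v_c1 = 275.1 m/s.
At r₂: circular v_c2 = √(μ/r₂) = 1012 m/s; transfer-apolune v_a = √[μ(2/r₂ − 1/a_t)] = 789.5 m/s.
Δv₂ = v_c2 − v_a = 222.7 m/s.
Total Δv = Δv₁ + Δv₂ = 497.8 m/s.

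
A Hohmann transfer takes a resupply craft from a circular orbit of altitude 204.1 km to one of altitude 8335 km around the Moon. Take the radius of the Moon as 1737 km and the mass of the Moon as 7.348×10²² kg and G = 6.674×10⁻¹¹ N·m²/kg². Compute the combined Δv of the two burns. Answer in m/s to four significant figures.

μ = GM = 6.674×10⁻¹¹ × 7.348×10²² = 4.904×10¹² m³/s².
r₁ = 1737 + 204.1 = 1941.1 km = 1.9411×10⁶ m.
r₂ = 1737 + 8335 = 10072 km = 1.0072×10⁷ m.
Transfer ellipse a_t = (r₁ + r₂)/2 = 6.007×10⁶ m.
At r₁: circular v_c1 = √(μ/r₁) = 1589 m/s; transfer-perilune v_p = √[μ(2/r₁ − 1/a_t)] = 2058 m/s.
Δv₁ = v_p − v_c1 = 468.8 m/s.
At r₂: circular v_c2 = √(μ/r₂) = 697.8 m/s; transfer-apolune v_a = √[μ(2/r₂ − 1/a_t)] = 396.7 m/s.
Δv₂ = v_c2 − v_a = 301.1 m/s.
Total Δv = Δv₁ + Δv₂ = 769.9 m/s.

Δv_total ≈ 769.9 m/s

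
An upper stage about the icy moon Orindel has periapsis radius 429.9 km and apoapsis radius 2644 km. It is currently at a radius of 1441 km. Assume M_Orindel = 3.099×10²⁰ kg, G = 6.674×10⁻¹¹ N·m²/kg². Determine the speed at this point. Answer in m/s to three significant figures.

μ = GM = 6.674×10⁻¹¹ × 3.099×10²⁰ = 2.068×10¹⁰ m³/s².
Semi-major axis a = (r_p + r_a)/2 = 1537.0 km = 1.537×10⁶ m.
Vis-viva: v² = μ(2/r − 1/a) = 2.068×10¹⁰ × (1.388×10⁻⁶ − 6.506×10⁻⁷) = 1.525×10⁴ m²/s².
v = 123.5 m/s.

v ≈ 123 m/s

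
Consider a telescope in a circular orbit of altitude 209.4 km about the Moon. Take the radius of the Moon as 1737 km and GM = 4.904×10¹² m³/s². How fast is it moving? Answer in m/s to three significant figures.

r = 1737 + 209.4 = 1946.4 km = 1.9464×10⁶ m.
For a circular orbit v = √(μ/r) = √(4.904×10¹² / 1.946×10⁶) = √(2.520×10⁶) = 1587 m/s.

v ≈ 1590 m/s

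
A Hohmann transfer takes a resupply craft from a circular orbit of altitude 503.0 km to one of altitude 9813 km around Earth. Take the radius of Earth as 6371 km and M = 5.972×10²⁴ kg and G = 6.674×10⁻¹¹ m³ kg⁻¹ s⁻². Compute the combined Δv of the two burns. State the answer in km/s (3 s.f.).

μ = GM = 6.674×10⁻¹¹ × 5.972×10²⁴ = 3.986×10¹⁴ m³/s².
r₁ = 6371 + 503.0 = 6874.0 km = 6.8740×10⁶ m.
r₂ = 6371 + 9813 = 16184 km = 1.6184×10⁷ m.
Transfer ellipse a_t = (r₁ + r₂)/2 = 1.153×10⁷ m.
At r₁: circular v_c1 = √(μ/r₁) = 7615 m/s; transfer-perigee v_p = √[μ(2/r₁ − 1/a_t)] = 9022 m/s.
Δv₁ = v_p − v_c1 = 1407 m/s.
At r₂: circular v_c2 = √(μ/r₂) = 4963 m/s; transfer-apogee v_a = √[μ(2/r₂ − 1/a_t)] = 3832 m/s.
Δv₂ = v_c2 − v_a = 1131 m/s.
Total Δv = Δv₁ + Δv₂ = 2538 m/s = 2.538 km/s.

Δv_total ≈ 2.54 km/s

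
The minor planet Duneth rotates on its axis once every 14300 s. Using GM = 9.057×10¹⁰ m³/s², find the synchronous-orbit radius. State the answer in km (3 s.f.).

A synchronous orbit has period T, so by Kepler's third law a = (μT²/4π²)^(1/3).
μT²/4π² = 9.057×10¹⁰ × (1.430×10⁴)² / 39.48 = 4.691×10¹⁷ m³.
a = 7.770×10⁵ m = 777.02 km.

r_sync ≈ 777 km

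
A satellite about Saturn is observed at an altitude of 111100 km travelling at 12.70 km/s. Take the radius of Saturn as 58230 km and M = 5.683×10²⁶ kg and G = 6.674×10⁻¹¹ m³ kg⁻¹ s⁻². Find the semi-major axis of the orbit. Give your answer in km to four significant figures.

a ≈ 1.323×10⁵ km

μ = GM = 6.674×10⁻¹¹ × 5.683×10²⁶ = 3.793×10¹⁶ m³/s².
r = 58230 + 111100 = 1.6933×10⁵ km = 1.693×10⁸ m.
Vis-viva rearranged: 1/a = 2/r − v²/μ = 1.181×10⁻⁸ − 4.252×10⁻⁹ = 7.559×10⁻⁹ m⁻¹.
a = 1.323×10⁸ m = 1.3230×10⁵ km.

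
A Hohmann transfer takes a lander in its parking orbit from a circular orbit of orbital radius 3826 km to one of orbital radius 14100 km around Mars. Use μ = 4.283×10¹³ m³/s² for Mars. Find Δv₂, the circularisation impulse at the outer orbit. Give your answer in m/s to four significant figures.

r₁ = 3826 km = 3.826×10⁶ m.
r₂ = 14100 km = 1.410×10⁷ m.
Transfer ellipse a_t = (r₁ + r₂)/2 = 8.963×10⁶ m.
At r₁: circular v_c1 = √(μ/r₁) = 3346 m/s; transfer-periapsis v_p = √[μ(2/r₁ − 1/a_t)] = 4196 m/s.
At r₂: circular v_c2 = √(μ/r₂) = 1743 m/s; transfer-apoapsis v_a = √[μ(2/r₂ − 1/a_t)] = 1139 m/s.
Δv₂ = v_c2 − v_a = 604.2 m/s.

Δv ≈ 604.2 m/s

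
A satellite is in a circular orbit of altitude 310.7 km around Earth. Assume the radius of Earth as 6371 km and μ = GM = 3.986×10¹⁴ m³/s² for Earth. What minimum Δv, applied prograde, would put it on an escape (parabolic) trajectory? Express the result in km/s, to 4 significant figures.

Δv ≈ 3.199 km/s

r = 6371 + 310.7 = 6681.7 km = 6.6817×10⁶ m.
Circular speed v_c = √(μ/r) = 7724 m/s.
Escape speed v_esc = √(2μ/r) = √2 × v_c = 10920 m/s.
Δv = v_esc − v_c = 3199 m/s = 3.199 km/s.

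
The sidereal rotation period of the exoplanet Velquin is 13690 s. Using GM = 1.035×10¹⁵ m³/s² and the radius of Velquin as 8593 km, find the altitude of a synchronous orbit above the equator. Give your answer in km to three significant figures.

h_sync ≈ 8410 km

A synchronous orbit has period T, so by Kepler's third law a = (μT²/4π²)^(1/3).
μT²/4π² = 1.035×10¹⁵ × (1.369×10⁴)² / 39.48 = 4.913×10²¹ m³.
a = 1.700×10⁷ m = 17001 km.
Altitude h = a − R = 17001 − 8593 = 8407.5 km.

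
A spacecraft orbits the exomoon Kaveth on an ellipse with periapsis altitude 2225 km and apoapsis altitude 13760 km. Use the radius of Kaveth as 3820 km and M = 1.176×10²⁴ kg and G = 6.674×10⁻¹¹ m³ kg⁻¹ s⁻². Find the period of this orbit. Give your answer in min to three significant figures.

T ≈ 480 min

μ = GM = 6.674×10⁻¹¹ × 1.176×10²⁴ = 7.849×10¹³ m³/s².
r_p = 3820 + 2225 = 6045.0 km = 6.0450×10⁶ m.
r_a = 3820 + 13760 = 17580 km = 1.7580×10⁷ m.
Semi-major axis a = (r_p + r_a)/2 = (6045.0 + 17580)/2 = 11812 km = 1.181×10⁷ m.
By Kepler's third law T = 2π√(a³/μ) = 2π × 4.583×10³ = 2.879×10⁴ s.
= 479.9 min.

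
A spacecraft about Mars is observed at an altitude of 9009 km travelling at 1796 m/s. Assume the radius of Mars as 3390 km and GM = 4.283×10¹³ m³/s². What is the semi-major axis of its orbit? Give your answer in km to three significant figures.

r = 3390 + 9009 = 12399 km = 1.240×10⁷ m.
Specific orbital energy ε = v²/2 − μ/r = (1796)²/2 − 4.283×10¹³/1.240×10⁷ = -1.842×10⁶ J/kg.
Since ε = −μ/(2a), a = −μ/(2ε) = 1.163×10⁷ m = 11629 km.

a ≈ 11600 km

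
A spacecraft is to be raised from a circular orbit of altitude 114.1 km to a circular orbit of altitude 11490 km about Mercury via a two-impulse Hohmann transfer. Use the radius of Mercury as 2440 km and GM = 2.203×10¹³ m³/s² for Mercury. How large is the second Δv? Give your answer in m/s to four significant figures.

Δv ≈ 557.5 m/s

r₁ = 2440 + 114.1 = 2554.1 km = 2.5541×10⁶ m.
r₂ = 2440 + 11490 = 13930 km = 1.3930×10⁷ m.
Transfer ellipse a_t = (r₁ + r₂)/2 = 8.242×10⁶ m.
At r₁: circular v_c1 = √(μ/r₁) = 2937 m/s; transfer-periherm v_p = √[μ(2/r₁ − 1/a_t)] = 3818 m/s.
At r₂: circular v_c2 = √(μ/r₂) = 1258 m/s; transfer-apoherm v_a = √[μ(2/r₂ − 1/a_t)] = 700.1 m/s.
Δv₂ = v_c2 − v_a = 557.5 m/s.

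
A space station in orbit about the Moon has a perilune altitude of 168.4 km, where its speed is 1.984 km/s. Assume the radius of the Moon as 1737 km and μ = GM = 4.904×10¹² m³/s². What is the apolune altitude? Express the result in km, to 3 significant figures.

r_p = 1737 + 168.4 = 1905.4 km = 1.905×10⁶ m.
Specific energy ε = v²/2 − μ/r = -6.056×10⁵ J/kg, so a = −μ/(2ε) = 4.049×10⁶ m.
The apsides satisfy r_p + r_a = 2a, so the apolune radius is 2a − r_p = 6.192×10⁶ m = 6192.2 km.
Apolune altitude = 6192.2 − 1737 = 4455.2 km.

apolune altitude ≈ 4460 km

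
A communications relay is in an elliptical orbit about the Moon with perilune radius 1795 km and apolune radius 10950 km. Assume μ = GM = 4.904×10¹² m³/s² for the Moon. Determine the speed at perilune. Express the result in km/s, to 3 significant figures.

Semi-major axis a = (r_p + r_a)/2 = 6372.5 km = 6.372×10⁶ m.
Vis-viva: v² = μ(2/r − 1/a) = 4.904×10¹² × (1.114×10⁻⁶ − 1.569×10⁻⁷) = 4.695×10⁶ m²/s².
v = 2167 m/s = 2.167 km/s.

v ≈ 2.17 km/s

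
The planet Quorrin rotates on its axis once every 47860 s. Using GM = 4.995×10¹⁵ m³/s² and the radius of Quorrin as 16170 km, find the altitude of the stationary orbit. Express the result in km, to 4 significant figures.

A synchronous orbit has period T, so by Kepler's third law a = (μT²/4π²)^(1/3).
μT²/4π² = 4.995×10¹⁵ × (4.786×10⁴)² / 39.48 = 2.898×10²³ m³.
a = 6.618×10⁷ m = 66177 km.
Altitude h = a − R = 66177 − 16170 = 50007 km.

h_sync ≈ 50010 km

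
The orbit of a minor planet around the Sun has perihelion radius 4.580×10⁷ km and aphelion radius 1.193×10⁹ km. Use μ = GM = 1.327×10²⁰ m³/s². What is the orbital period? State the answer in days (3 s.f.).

Semi-major axis a = (r_p + r_a)/2 = (4.5800×10⁷ + 1.1930×10⁹)/2 = 6.1940×10⁸ km = 6.194×10¹¹ m.
By Kepler's third law T = 2π√(a³/μ) = 2π × 4.232×10⁷ = 2.659×10⁸ s.
= 3077 days.

T ≈ 3080 days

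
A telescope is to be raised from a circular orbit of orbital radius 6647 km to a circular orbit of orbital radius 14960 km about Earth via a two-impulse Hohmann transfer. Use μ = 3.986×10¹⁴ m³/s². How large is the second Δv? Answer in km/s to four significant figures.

r₁ = 6647 km = 6.647×10⁶ m.
r₂ = 14960 km = 1.496×10⁷ m.
Transfer ellipse a_t = (r₁ + r₂)/2 = 1.080×10⁷ m.
At r₁: circular v_c1 = √(μ/r₁) = 7744 m/s; transfer-perigee v_p = √[μ(2/r₁ − 1/a_t)] = 9113 m/s.
At r₂: circular v_c2 = √(μ/r₂) = 5162 m/s; transfer-apogee v_a = √[μ(2/r₂ − 1/a_t)] = 4049 m/s.
Δv₂ = v_c2 − v_a = 1113 m/s.
= 1.113 km/s.

Δv ≈ 1.113 km/s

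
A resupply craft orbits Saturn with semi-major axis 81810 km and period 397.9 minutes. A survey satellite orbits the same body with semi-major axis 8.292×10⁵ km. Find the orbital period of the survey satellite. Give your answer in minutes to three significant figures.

T₂ ≈ 12800 minutes

Kepler's third law: T² ∝ a³, so T₂ = T₁ (a₂/a₁)^(3/2).
a₂/a₁ = 10.14, (a₂/a₁)^(3/2) = 32.27.
T₂ = 397.9 × 32.27 = 12840 minutes.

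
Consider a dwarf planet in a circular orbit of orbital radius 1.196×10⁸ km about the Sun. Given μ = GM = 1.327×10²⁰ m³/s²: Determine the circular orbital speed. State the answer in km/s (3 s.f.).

r = 1.196×10⁸ km = 1.196×10¹¹ m.
For a circular orbit v = √(μ/r) = √(1.327×10²⁰ / 1.196×10¹¹) = √(1.110×10⁹) = 33310 m/s.
That is 33.31 km/s.

v ≈ 33.3 km/s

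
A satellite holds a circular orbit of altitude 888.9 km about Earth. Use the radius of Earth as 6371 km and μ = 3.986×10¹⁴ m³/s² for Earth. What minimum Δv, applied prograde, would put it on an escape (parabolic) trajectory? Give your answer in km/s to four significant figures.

r = 6371 + 888.9 = 7259.9 km = 7.2599×10⁶ m.
Circular speed v_c = √(μ/r) = 7410 m/s.
Escape speed v_esc = √(2μ/r) = √2 × v_c = 10480 m/s.
Δv = v_esc − v_c = 3069 m/s = 3.069 km/s.

Δv ≈ 3.069 km/s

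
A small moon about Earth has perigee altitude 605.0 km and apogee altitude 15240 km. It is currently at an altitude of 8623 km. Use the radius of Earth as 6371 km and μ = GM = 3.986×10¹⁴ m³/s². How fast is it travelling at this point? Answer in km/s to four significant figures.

r_p = 6371 + 605.0 = 6976.0 km = 6.9760×10⁶ m.
r_a = 6371 + 15240 = 21611 km = 2.1611×10⁷ m.
r = 6371 + 8623 = 14994 km = 1.499×10⁷ m.
Semi-major axis a = (r_p + r_a)/2 = 14294 km = 1.429×10⁷ m.
Vis-viva: v² = μ(2/r − 1/a) = 3.986×10¹⁴ × (1.334×10⁻⁷ − 6.996×10⁻⁸) = 2.528×10⁷ m²/s².
v = 5028 m/s = 5.028 km/s.

v ≈ 5.028 km/s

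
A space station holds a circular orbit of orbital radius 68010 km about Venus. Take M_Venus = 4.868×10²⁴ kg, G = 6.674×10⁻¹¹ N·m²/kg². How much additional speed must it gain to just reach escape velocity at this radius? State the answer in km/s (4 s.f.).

μ = GM = 6.674×10⁻¹¹ × 4.868×10²⁴ = 3.249×10¹⁴ m³/s².
r = 68010 km = 6.801×10⁷ m.
Circular speed v_c = √(μ/r) = 2186 m/s.
Escape speed v_esc = √(2μ/r) = √2 × v_c = 3091 m/s.
Δv = v_esc − v_c = 905.3 m/s = 0.9053 km/s.

Δv ≈ 0.9053 km/s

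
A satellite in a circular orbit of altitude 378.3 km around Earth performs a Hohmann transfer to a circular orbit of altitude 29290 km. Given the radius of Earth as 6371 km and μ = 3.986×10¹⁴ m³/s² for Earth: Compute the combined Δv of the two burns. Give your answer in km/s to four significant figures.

r₁ = 6371 + 378.3 = 6749.3 km = 6.7493×10⁶ m.
r₂ = 6371 + 29290 = 35661 km = 3.5661×10⁷ m.
Transfer ellipse a_t = (r₁ + r₂)/2 = 2.121×10⁷ m.
At r₁: circular v_c1 = √(μ/r₁) = 7685 m/s; transfer-perigee v_p = √[μ(2/r₁ − 1/a_t)] = 9966 m/s.
Δv₁ = v_p − v_c1 = 2281 m/s.
At r₂: circular v_c2 = √(μ/r₂) = 3343 m/s; transfer-apogee v_a = √[μ(2/r₂ − 1/a_t)] = 1886 m/s.
Δv₂ = v_c2 − v_a = 1457 m/s.
Total Δv = Δv₁ + Δv₂ = 3738 m/s = 3.738 km/s.

Δv_total ≈ 3.738 km/s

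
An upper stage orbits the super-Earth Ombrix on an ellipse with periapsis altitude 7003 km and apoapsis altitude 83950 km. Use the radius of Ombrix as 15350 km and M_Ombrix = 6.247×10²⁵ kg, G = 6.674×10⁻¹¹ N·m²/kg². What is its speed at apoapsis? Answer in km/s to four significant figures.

v ≈ 3.928 km/s

μ = GM = 6.674×10⁻¹¹ × 6.247×10²⁵ = 4.169×10¹⁵ m³/s².
r_p = 15350 + 7003 = 22353 km = 2.2353×10⁷ m.
r_a = 15350 + 83950 = 99300 km = 9.9300×10⁷ m.
Semi-major axis a = (r_p + r_a)/2 = 60826 km = 6.083×10⁷ m.
Vis-viva: v² = μ(2/r − 1/a) = 4.169×10¹⁵ × (2.014×10⁻⁸ − 1.644×10⁻⁸) = 1.543×10⁷ m²/s².
v = 3928 m/s = 3.928 km/s.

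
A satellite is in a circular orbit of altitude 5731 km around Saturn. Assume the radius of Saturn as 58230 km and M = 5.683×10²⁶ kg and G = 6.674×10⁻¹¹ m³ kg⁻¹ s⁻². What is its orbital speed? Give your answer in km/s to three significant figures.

v ≈ 24.4 km/s

μ = GM = 6.674×10⁻¹¹ × 5.683×10²⁶ = 3.793×10¹⁶ m³/s².
r = 58230 + 5731 = 63961 km = 6.3961×10⁷ m.
For a circular orbit v = √(μ/r) = √(3.793×10¹⁶ / 6.396×10⁷) = √(5.930×10⁸) = 24350 m/s.
That is 24.35 km/s.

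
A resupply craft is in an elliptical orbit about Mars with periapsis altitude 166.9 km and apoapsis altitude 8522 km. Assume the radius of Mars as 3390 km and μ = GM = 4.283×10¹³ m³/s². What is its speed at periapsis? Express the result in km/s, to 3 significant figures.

r_p = 3390 + 166.9 = 3556.9 km = 3.5569×10⁶ m.
r_a = 3390 + 8522 = 11912 km = 1.1912×10⁷ m.
Semi-major axis a = (r_p + r_a)/2 = 7734.4 km = 7.734×10⁶ m.
Vis-viva: v² = μ(2/r − 1/a) = 4.283×10¹³ × (5.623×10⁻⁷ − 1.293×10⁻⁷) = 1.855×10⁷ m²/s².
v = 4306 m/s = 4.306 km/s.

v ≈ 4.31 km/s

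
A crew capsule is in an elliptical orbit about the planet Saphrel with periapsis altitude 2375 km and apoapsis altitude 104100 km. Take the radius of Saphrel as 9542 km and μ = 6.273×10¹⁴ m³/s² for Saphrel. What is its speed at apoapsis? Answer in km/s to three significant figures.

r_p = 9542 + 2375 = 11917 km = 1.1917×10⁷ m.
r_a = 9542 + 104100 = 113640 km = 1.1364×10⁸ m.
Semi-major axis a = (r_p + r_a)/2 = 62780 km = 6.278×10⁷ m.
Vis-viva: v² = μ(2/r − 1/a) = 6.273×10¹⁴ × (1.760×10⁻⁸ − 1.593×10⁻⁸) = 1.048×10⁶ m²/s².
v = 1024 m/s = 1.024 km/s.

v ≈ 1.02 km/s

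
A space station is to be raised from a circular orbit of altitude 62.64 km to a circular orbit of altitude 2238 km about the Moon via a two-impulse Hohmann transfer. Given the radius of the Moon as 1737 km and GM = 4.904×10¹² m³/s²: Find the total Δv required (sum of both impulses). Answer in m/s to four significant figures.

r₁ = 1737 + 62.64 = 1799.6 km = 1.7996×10⁶ m.
r₂ = 1737 + 2238 = 3975.0 km = 3.9750×10⁶ m.
Transfer ellipse a_t = (r₁ + r₂)/2 = 2.887×10⁶ m.
At r₁: circular v_c1 = √(μ/r₁) = 1651 m/s; transfer-perilune v_p = √[μ(2/r₁ − 1/a_t)] = 1937 m/s.
Δv₁ = v_p − v_c1 = 286.1 m/s.
At r₂: circular v_c2 = √(μ/r₂) = 1111 m/s; transfer-apolune v_a = √[μ(2/r₂ − 1/a_t)] = 876.9 m/s.
Δv₂ = v_c2 − v_a = 233.8 m/s.
Total Δv = Δv₁ + Δv₂ = 520.0 m/s.

Δv_total ≈ 520.0 m/s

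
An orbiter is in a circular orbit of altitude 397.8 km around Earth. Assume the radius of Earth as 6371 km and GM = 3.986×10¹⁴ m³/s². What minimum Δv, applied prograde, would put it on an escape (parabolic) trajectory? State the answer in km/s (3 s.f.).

r = 6371 + 397.8 = 6768.8 km = 6.7688×10⁶ m.
Circular speed v_c = √(μ/r) = 7674 m/s.
Escape speed v_esc = √(2μ/r) = √2 × v_c = 10850 m/s.
Δv = v_esc − v_c = 3179 m/s = 3.179 km/s.

Δv ≈ 3.18 km/s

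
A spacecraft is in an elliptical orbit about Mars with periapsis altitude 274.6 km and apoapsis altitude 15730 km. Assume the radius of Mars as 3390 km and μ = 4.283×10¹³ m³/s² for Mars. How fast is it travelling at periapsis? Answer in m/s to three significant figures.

r_p = 3390 + 274.6 = 3664.6 km = 3.6646×10⁶ m.
r_a = 3390 + 15730 = 19120 km = 1.9120×10⁷ m.
Semi-major axis a = (r_p + r_a)/2 = 11392 km = 1.139×10⁷ m.
Vis-viva: v² = μ(2/r − 1/a) = 4.283×10¹³ × (5.458×10⁻⁷ − 8.778×10⁻⁸) = 1.962×10⁷ m²/s².
v = 4429 m/s.

v ≈ 4430 m/s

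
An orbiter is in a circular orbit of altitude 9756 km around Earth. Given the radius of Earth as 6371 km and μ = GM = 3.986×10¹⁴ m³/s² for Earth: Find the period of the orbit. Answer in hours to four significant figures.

T ≈ 5.662 hours

r = 6371 + 9756 = 16127 km = 1.6127×10⁷ m.
Kepler's third law: T = 2π√(r³/μ) = 2π√((1.613×10⁷)³ / 3.986×10¹⁴).
r³/μ = 1.052×10⁷ s², so T = 2π × 3.244×10³ = 2.038×10⁴ s.
Converting: 2.038×10⁴ s ÷ 3600 = 5.662 hours.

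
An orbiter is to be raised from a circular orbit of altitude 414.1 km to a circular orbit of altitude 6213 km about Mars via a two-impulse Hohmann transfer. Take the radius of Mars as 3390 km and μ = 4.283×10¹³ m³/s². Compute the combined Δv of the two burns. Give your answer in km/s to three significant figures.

r₁ = 3390 + 414.1 = 3804.1 km = 3.8041×10⁶ m.
r₂ = 3390 + 6213 = 9603.0 km = 9.6030×10⁶ m.
Transfer ellipse a_t = (r₁ + r₂)/2 = 6.704×10⁶ m.
At r₁: circular v_c1 = √(μ/r₁) = 3355 m/s; transfer-periapsis v_p = √[μ(2/r₁ − 1/a_t)] = 4016 m/s.
Δv₁ = v_p − v_c1 = 660.6 m/s.
At r₂: circular v_c2 = √(μ/r₂) = 2112 m/s; transfer-apoapsis v_a = √[μ(2/r₂ − 1/a_t)] = 1591 m/s.
Δv₂ = v_c2 − v_a = 521.0 m/s.
Total Δv = Δv₁ + Δv₂ = 1182 m/s = 1.182 km/s.

Δv_total ≈ 1.18 km/s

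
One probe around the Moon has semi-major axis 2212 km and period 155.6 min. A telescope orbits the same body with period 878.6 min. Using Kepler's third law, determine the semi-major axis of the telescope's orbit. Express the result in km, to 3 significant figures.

Kepler's third law: a³ ∝ T², so a₂ = a₁ (T₂/T₁)^(2/3).
T₂/T₁ = 5.647, (T₂/T₁)^(2/3) = 3.171.
a₂ = 2212 × 3.171 = 7014 km.

a₂ ≈ 7010 km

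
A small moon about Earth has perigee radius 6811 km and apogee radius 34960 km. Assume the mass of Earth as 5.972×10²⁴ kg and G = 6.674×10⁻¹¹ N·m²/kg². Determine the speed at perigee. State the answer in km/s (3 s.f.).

v ≈ 9.90 km/s

μ = GM = 6.674×10⁻¹¹ × 5.972×10²⁴ = 3.986×10¹⁴ m³/s².
Semi-major axis a = (r_p + r_a)/2 = 20886 km = 2.089×10⁷ m.
Vis-viva: v² = μ(2/r − 1/a) = 3.986×10¹⁴ × (2.936×10⁻⁷ − 4.788×10⁻⁸) = 9.795×10⁷ m²/s².
v = 9897 m/s = 9.897 km/s.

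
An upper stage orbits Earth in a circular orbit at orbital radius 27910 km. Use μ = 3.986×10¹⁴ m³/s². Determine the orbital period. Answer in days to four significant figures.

r = 27910 km = 2.791×10⁷ m.
Kepler's third law: T = 2π√(r³/μ) = 2π√((2.791×10⁷)³ / 3.986×10¹⁴).
r³/μ = 5.454×10⁷ s², so T = 2π × 7.385×10³ = 4.640×10⁴ s.
Converting: 4.640×10⁴ s ÷ 86400 = 0.5371 days.

T ≈ 0.5371 days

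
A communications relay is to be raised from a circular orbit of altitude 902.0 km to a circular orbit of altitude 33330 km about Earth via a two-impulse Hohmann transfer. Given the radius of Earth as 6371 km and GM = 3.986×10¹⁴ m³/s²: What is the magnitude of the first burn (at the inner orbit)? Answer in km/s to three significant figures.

Δv ≈ 2.22 km/s

r₁ = 6371 + 902.0 = 7273.0 km = 7.2730×10⁶ m.
r₂ = 6371 + 33330 = 39701 km = 3.9701×10⁷ m.
Transfer ellipse a_t = (r₁ + r₂)/2 = 2.349×10⁷ m.
At r₁: circular v_c1 = √(μ/r₁) = 7403 m/s; transfer-perigee v_p = √[μ(2/r₁ − 1/a_t)] = 9625 m/s.
Δv₁ = v_p − v_c1 = 2222 m/s.
= 2.222 km/s.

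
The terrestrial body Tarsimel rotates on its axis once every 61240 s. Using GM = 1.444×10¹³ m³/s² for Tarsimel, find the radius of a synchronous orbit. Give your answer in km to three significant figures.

A synchronous orbit has period T, so by Kepler's third law a = (μT²/4π²)^(1/3).
μT²/4π² = 1.444×10¹³ × (6.124×10⁴)² / 39.48 = 1.372×10²¹ m³.
a = 1.111×10⁷ m = 11111 km.

r_sync ≈ 11100 km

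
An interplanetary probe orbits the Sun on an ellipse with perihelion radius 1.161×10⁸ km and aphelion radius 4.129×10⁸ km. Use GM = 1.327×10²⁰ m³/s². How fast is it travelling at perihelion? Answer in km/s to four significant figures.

Semi-major axis a = (r_p + r_a)/2 = 2.6450×10⁸ km = 2.645×10¹¹ m.
Vis-viva: v² = μ(2/r − 1/a) = 1.327×10²⁰ × (1.723×10⁻¹¹ − 3.781×10⁻¹²) = 1.784×10⁹ m²/s².
v = 42240 m/s = 42.24 km/s.

v ≈ 42.24 km/s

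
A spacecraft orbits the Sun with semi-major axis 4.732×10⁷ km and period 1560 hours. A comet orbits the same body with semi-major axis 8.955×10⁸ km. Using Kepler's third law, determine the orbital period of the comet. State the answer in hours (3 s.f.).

Kepler's third law: T² ∝ a³, so T₂ = T₁ (a₂/a₁)^(3/2).
a₂/a₁ = 18.92, (a₂/a₁)^(3/2) = 82.32.
T₂ = 1560 × 82.32 = 1.284×10⁵ hours.

T₂ ≈ 1.28×10⁵ hours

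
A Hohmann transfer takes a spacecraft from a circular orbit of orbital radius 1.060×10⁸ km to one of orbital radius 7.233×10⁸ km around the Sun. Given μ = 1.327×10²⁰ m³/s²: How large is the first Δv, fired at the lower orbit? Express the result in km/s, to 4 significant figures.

r₁ = 1.060×10⁸ km = 1.060×10¹¹ m.
r₂ = 7.233×10⁸ km = 7.233×10¹¹ m.
Transfer ellipse a_t = (r₁ + r₂)/2 = 4.146×10¹¹ m.
At r₁: circular v_c1 = √(μ/r₁) = 35380 m/s; transfer-perihelion v_p = √[μ(2/r₁ − 1/a_t)] = 46730 m/s.
Δv₁ = v_p − v_c1 = 11350 m/s.
= 11.35 km/s.

Δv ≈ 11.35 km/s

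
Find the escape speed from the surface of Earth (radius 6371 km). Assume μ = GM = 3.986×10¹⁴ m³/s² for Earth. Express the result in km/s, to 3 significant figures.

r = R = 6.371×10⁶ m.
Escape speed v_esc = √(2μ/r) = √(2 × 3.986×10¹⁴ / 6.371×10⁶) = √(1.251×10⁸) = 11190 m/s.
= 11.19 km/s.

v_esc ≈ 11.2 km/s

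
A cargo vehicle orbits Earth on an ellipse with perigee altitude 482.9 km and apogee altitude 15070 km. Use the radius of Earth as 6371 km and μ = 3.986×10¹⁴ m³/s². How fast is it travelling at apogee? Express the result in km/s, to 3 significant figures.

r_p = 6371 + 482.9 = 6853.9 km = 6.8539×10⁶ m.
r_a = 6371 + 15070 = 21441 km = 2.1441×10⁷ m.
Semi-major axis a = (r_p + r_a)/2 = 14147 km = 1.415×10⁷ m.
Vis-viva: v² = μ(2/r − 1/a) = 3.986×10¹⁴ × (9.328×10⁻⁸ − 7.068×10⁻⁸) = 9.006×10⁶ m²/s².
v = 3001 m/s = 3.001 km/s.

v ≈ 3.00 km/s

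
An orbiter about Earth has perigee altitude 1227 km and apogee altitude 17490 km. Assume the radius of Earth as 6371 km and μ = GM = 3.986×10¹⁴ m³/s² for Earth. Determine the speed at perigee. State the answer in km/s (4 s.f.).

r_p = 6371 + 1227 = 7598.0 km = 7.5980×10⁶ m.
r_a = 6371 + 17490 = 23861 km = 2.3861×10⁷ m.
Semi-major axis a = (r_p + r_a)/2 = 15730 km = 1.573×10⁷ m.
Vis-viva: v² = μ(2/r − 1/a) = 3.986×10¹⁴ × (2.632×10⁻⁷ − 6.357×10⁻⁸) = 7.958×10⁷ m²/s².
v = 8921 m/s = 8.921 km/s.

v ≈ 8.921 km/s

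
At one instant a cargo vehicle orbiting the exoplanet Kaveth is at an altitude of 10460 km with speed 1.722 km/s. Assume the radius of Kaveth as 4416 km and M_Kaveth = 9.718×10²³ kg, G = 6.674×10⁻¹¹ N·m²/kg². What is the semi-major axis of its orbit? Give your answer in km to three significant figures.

a ≈ 11300 km

μ = GM = 6.674×10⁻¹¹ × 9.718×10²³ = 6.486×10¹³ m³/s².
r = 4416 + 10460 = 14876 km = 1.488×10⁷ m.
Specific orbital energy ε = v²/2 − μ/r = (1722)²/2 − 6.486×10¹³/1.488×10⁷ = -2.877×10⁶ J/kg.
Since ε = −μ/(2a), a = −μ/(2ε) = 1.127×10⁷ m = 11271 km.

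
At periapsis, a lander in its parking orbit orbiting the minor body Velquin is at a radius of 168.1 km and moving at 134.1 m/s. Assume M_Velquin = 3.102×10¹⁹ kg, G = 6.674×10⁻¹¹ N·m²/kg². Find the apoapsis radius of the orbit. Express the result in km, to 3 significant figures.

apoapsis radius ≈ 455 km

μ = GM = 6.674×10⁻¹¹ × 3.102×10¹⁹ = 2.070×10⁹ m³/s².
r_p = 1.681×10⁵ m.
Specific energy ε = v²/2 − μ/r = -3.324×10³ J/kg, so a = −μ/(2ε) = 3.114×10⁵ m.
The apsides satisfy r_p + r_a = 2a, so the apoapsis radius is 2a − r_p = 4.547×10⁵ m = 454.66 km.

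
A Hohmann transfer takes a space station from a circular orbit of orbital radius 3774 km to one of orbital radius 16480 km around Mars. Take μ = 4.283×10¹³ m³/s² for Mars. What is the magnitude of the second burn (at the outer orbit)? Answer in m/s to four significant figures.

Δv ≈ 628.0 m/s

r₁ = 3774 km = 3.774×10⁶ m.
r₂ = 16480 km = 1.648×10⁷ m.
Transfer ellipse a_t = (r₁ + r₂)/2 = 1.013×10⁷ m.
At r₁: circular v_c1 = √(μ/r₁) = 3369 m/s; transfer-periapsis v_p = √[μ(2/r₁ − 1/a_t)] = 4297 m/s.
At r₂: circular v_c2 = √(μ/r₂) = 1612 m/s; transfer-apoapsis v_a = √[μ(2/r₂ − 1/a_t)] = 984.1 m/s.
Δv₂ = v_c2 − v_a = 628.0 m/s.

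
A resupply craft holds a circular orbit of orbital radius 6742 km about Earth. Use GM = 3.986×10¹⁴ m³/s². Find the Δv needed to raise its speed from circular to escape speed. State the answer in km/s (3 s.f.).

Δv ≈ 3.18 km/s

r = 6742 km = 6.742×10⁶ m.
Circular speed v_c = √(μ/r) = 7689 m/s.
Escape speed v_esc = √(2μ/r) = √2 × v_c = 10870 m/s.
Δv = v_esc − v_c = 3185 m/s = 3.185 km/s.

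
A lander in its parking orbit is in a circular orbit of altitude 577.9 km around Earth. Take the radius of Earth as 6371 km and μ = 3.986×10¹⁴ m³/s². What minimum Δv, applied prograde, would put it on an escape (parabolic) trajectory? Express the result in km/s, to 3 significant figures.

r = 6371 + 577.9 = 6948.9 km = 6.9489×10⁶ m.
Circular speed v_c = √(μ/r) = 7574 m/s.
Escape speed v_esc = √(2μ/r) = √2 × v_c = 10710 m/s.
Δv = v_esc − v_c = 3137 m/s = 3.137 km/s.

Δv ≈ 3.14 km/s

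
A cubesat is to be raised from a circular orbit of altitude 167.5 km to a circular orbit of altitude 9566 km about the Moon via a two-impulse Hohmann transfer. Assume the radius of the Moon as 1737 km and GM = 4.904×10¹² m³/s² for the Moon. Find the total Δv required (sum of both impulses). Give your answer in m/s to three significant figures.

Δv_total ≈ 800 m/s

r₁ = 1737 + 167.5 = 1904.5 km = 1.9045×10⁶ m.
r₂ = 1737 + 9566 = 11303 km = 1.1303×10⁷ m.
Transfer ellipse a_t = (r₁ + r₂)/2 = 6.604×10⁶ m.
At r₁: circular v_c1 = √(μ/r₁) = 1605 m/s; transfer-perilune v_p = √[μ(2/r₁ − 1/a_t)] = 2099 m/s.
Δv₁ = v_p − v_c1 = 494.7 m/s.
At r₂: circular v_c2 = √(μ/r₂) = 658.7 m/s; transfer-apolune v_a = √[μ(2/r₂ − 1/a_t)] = 353.7 m/s.
Δv₂ = v_c2 − v_a = 305.0 m/s.
Total Δv = Δv₁ + Δv₂ = 799.6 m/s.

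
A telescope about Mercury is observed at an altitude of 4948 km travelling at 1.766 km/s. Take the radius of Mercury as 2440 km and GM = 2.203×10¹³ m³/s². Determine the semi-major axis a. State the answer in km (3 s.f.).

a ≈ 7740 km

r = 2440 + 4948 = 7388.0 km = 7.388×10⁶ m.
Vis-viva rearranged: 1/a = 2/r − v²/μ = 2.707×10⁻⁷ − 1.416×10⁻⁷ = 1.291×10⁻⁷ m⁻¹.
a = 7.743×10⁶ m = 7743.5 km.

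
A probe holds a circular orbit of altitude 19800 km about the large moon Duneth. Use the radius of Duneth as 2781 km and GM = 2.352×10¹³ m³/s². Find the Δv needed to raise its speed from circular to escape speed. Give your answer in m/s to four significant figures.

r = 2781 + 19800 = 22581 km = 2.2581×10⁷ m.
Circular speed v_c = √(μ/r) = 1021 m/s.
Escape speed v_esc = √(2μ/r) = √2 × v_c = 1443 m/s.
Δv = v_esc − v_c = 422.7 m/s.

Δv ≈ 422.7 m/s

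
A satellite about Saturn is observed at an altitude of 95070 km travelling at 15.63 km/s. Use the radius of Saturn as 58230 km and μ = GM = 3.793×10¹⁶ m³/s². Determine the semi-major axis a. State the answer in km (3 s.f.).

r = 58230 + 95070 = 1.5330×10⁵ km = 1.533×10⁸ m.
Specific orbital energy ε = v²/2 − μ/r = (15630)²/2 − 3.793×10¹⁶/1.533×10⁸ = -1.253×10⁸ J/kg.
Since ε = −μ/(2a), a = −μ/(2ε) = 1.514×10⁸ m = 1.5139×10⁵ km.

a ≈ 1.51×10⁵ km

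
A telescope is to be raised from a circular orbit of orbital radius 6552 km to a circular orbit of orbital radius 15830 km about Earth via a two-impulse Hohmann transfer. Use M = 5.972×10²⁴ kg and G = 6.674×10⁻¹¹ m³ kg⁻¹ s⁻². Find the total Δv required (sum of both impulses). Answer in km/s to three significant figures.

μ = GM = 6.674×10⁻¹¹ × 5.972×10²⁴ = 3.986×10¹⁴ m³/s².
r₁ = 6552 km = 6.552×10⁶ m.
r₂ = 15830 km = 1.583×10⁷ m.
Transfer ellipse a_t = (r₁ + r₂)/2 = 1.119×10⁷ m.
At r₁: circular v_c1 = √(μ/r₁) = 7799 m/s; transfer-perigee v_p = √[μ(2/r₁ − 1/a_t)] = 9276 m/s.
Δv₁ = v_p − v_c1 = 1477 m/s.
At r₂: circular v_c2 = √(μ/r₂) = 5018 m/s; transfer-apogee v_a = √[μ(2/r₂ − 1/a_t)] = 3839 m/s.
Δv₂ = v_c2 − v_a = 1178 m/s.
Total Δv = Δv₁ + Δv₂ = 2655 m/s = 2.655 km/s.

Δv_total ≈ 2.66 km/s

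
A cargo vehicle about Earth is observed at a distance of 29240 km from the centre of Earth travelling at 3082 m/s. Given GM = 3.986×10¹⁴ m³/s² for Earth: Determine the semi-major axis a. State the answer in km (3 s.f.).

r = 2.924×10⁷ m.
Specific orbital energy ε = v²/2 − μ/r = (3082)²/2 − 3.986×10¹⁴/2.924×10⁷ = -8.883×10⁶ J/kg.
Since ε = −μ/(2a), a = −μ/(2ε) = 2.244×10⁷ m = 22437 km.

a ≈ 22400 km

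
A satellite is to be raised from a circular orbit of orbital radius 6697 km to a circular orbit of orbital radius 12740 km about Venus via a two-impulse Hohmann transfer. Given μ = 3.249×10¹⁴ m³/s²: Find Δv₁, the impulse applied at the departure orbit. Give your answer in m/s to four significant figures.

r₁ = 6697 km = 6.697×10⁶ m.
r₂ = 12740 km = 1.274×10⁷ m.
Transfer ellipse a_t = (r₁ + r₂)/2 = 9.718×10⁶ m.
At r₁: circular v_c1 = √(μ/r₁) = 6965 m/s; transfer-periapsis v_p = √[μ(2/r₁ − 1/a_t)] = 7975 m/s.
Δv₁ = v_p − v_c1 = 1010 m/s.

Δv ≈ 1010 m/s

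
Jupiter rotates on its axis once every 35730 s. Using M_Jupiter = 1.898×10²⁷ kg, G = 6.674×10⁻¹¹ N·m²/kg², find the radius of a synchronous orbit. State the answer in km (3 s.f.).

μ = GM = 6.674×10⁻¹¹ × 1.898×10²⁷ = 1.267×10¹⁷ m³/s².
A synchronous orbit has period T, so by Kepler's third law a = (μT²/4π²)^(1/3).
μT²/4π² = 1.267×10¹⁷ × (3.573×10⁴)² / 39.48 = 4.096×10²⁴ m³.
a = 1.600×10⁸ m = 1.6000×10⁵ km.

r_sync ≈ 1.60×10⁵ km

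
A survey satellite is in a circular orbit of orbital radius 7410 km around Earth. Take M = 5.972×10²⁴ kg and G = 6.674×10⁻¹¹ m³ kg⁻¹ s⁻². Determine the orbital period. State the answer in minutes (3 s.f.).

μ = GM = 6.674×10⁻¹¹ × 5.972×10²⁴ = 3.986×10¹⁴ m³/s².
r = 7410 km = 7.410×10⁶ m.
Kepler's third law: T = 2π√(r³/μ) = 2π√((7.410×10⁶)³ / 3.986×10¹⁴).
r³/μ = 1.021×10⁶ s², so T = 2π × 1.010×10³ = 6.348×10³ s.
Converting: 6.348×10³ s ÷ 60.00 = 105.8 minutes.

T ≈ 106 minutes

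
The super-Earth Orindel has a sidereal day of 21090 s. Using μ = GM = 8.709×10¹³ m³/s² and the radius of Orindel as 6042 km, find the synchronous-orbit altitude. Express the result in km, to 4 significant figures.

h_sync ≈ 3895 km

A synchronous orbit has period T, so by Kepler's third law a = (μT²/4π²)^(1/3).
μT²/4π² = 8.709×10¹³ × (2.109×10⁴)² / 39.48 = 9.812×10²⁰ m³.
a = 9.937×10⁶ m = 9937.0 km.
Altitude h = a − R = 9937.0 − 6042 = 3895.0 km.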